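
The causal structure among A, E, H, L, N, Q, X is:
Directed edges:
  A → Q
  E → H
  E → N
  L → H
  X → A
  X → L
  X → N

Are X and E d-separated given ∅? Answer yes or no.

Bayes-Ball from X | ∅ reaches {A,H,L,N,Q}.
E ∉ reach(X|∅) ⇒ X ⊥ E | ∅.

Yes — X ⊥ E | ∅.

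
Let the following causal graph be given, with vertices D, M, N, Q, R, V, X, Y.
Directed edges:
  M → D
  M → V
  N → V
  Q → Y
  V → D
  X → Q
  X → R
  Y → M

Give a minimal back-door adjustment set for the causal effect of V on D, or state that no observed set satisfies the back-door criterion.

desc(V)\{V}={D}; candidates ⊆ {M,N,Q,R,X,Y}.
size 0: {}; under {} V still reaches {D,M,N,Q,R,X,Y} ∋ D.
{M}: V⊥D given {M} in G with V→· removed — back-door holds.

V→D: minimal back-door set {M}.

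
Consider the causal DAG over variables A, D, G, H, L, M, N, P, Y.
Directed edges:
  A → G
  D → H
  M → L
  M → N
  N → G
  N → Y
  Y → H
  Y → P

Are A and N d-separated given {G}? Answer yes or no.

No — A and N are d-connected given {G}.

Bayes-Ball from A | {G} reaches {H,L,M,N,P,Y}.
N ∈ reach(A|{G}) ⇒ A ⊥̸ N | {G}.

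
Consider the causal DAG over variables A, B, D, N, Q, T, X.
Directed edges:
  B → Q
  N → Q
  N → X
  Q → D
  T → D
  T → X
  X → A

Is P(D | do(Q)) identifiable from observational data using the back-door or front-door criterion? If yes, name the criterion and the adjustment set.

P(D|do(Q)): backdoor, adjust for ∅.

desc(Q)\{Q}={D}; candidates ⊆ {A,B,N,T,X}.
∅: Q⊥D given ∅ in G with Q→· removed — back-door holds.
P(D|do(Q)) = P(D|Q) — no adjustment needed.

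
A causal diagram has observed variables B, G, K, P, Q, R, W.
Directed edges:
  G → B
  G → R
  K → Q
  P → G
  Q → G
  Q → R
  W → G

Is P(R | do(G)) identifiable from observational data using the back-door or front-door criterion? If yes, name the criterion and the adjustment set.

P(R|do(G)): backdoor, adjust for {Q}.

desc(G)\{G}={B,R}; candidates ⊆ {K,P,Q,W}.
size 0: {}; under {} G still reaches {K,P,Q,R,W} ∋ R.
{Q}: G⊥R given {Q} in G with G→· removed — back-door holds.
P(R|do(G)) = Σ_{Q} P(R|G,Q)·P(Q).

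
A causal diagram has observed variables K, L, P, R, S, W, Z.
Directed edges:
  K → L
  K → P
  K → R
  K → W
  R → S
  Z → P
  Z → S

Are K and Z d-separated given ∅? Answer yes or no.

Yes — K ⊥ Z | ∅.

Bayes-Ball from K | ∅ reaches {L,P,R,S,W}.
Z ∉ reach(K|∅) ⇒ K ⊥ Z | ∅.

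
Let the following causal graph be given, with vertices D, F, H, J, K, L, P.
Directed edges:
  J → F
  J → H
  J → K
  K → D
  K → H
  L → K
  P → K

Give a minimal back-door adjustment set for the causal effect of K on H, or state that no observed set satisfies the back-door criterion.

desc(K)\{K}={D,H}; candidates ⊆ {F,J,L,P}.
size 0: {}; under {} K still reaches {F,H,J,L,P} ∋ H.
{J}: K⊥H given {J} in G with K→· removed — back-door holds.

K→H: minimal back-door set {J}.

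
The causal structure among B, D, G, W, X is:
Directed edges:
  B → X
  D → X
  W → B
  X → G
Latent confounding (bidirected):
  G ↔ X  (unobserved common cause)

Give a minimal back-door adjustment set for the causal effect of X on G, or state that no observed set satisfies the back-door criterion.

desc(X)\{X}={G}; candidates ⊆ {B,D,W}.
X↔G: latent back-door arc(s) into X.
size 0: {}; under {} X still reaches {B,D,G,W} ∋ G.
size 1: {B}, {D}, {W}; under {B} X still reaches {D,G} ∋ G.
size 2: {B,D}, {B,W}, {D,W}; under {B,D} X still reaches {G} ∋ G.
X↔G cannot be blocked by any observed set — no back-door set.

X→G: no observed back-door set.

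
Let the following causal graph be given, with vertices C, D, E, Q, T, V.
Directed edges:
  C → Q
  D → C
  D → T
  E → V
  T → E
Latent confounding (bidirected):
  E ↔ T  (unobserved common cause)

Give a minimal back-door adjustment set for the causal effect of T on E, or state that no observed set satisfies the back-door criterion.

desc(T)\{T}={E,V}; candidates ⊆ {C,D,Q}.
T↔E: latent back-door arc(s) into T.
size 0: {}; under {} T still reaches {C,D,E,Q,V} ∋ E.
size 1: {C}, {D}, {Q}; under {C} T still reaches {D,E,V} ∋ E.
size 2: {C,D}, {C,Q}, {D,Q}; under {C,D} T still reaches {E,V} ∋ E.
T↔E cannot be blocked by any observed set — no back-door set.

T→E: no observed back-door set.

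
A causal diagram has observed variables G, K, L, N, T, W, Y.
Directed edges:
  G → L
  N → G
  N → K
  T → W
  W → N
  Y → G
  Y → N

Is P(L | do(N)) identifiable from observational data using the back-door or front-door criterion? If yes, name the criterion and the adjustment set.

desc(N)\{N}={G,K,L}; candidates ⊆ {T,W,Y}.
size 0: {}; under {} N still reaches {G,L,T,W,Y} ∋ L.
{Y}: N⊥L given {Y} in G with N→· removed — back-door holds.
P(L|do(N)) = Σ_{Y} P(L|N,Y)·P(Y).

P(L|do(N)): backdoor, adjust for {Y}.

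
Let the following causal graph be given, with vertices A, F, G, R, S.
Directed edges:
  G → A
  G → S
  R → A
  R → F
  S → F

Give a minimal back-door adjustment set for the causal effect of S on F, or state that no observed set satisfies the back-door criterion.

desc(S)\{S}={F}; candidates ⊆ {A,G,R}.
∅: S⊥F given ∅ in G with S→· removed — back-door holds.

S→F: minimal back-door set ∅.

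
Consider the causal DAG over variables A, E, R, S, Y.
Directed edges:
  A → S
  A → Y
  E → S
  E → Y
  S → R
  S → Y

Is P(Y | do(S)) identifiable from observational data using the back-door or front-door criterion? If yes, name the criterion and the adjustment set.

P(Y|do(S)): backdoor, adjust for {A, E}.

desc(S)\{S}={R,Y}; candidates ⊆ {A,E}.
size 0: {}; under {} S still reaches {A,E,Y} ∋ Y.
size 1: {A}, {E}; under {A} S still reaches {E,Y} ∋ Y.
{A,E}: S⊥Y given {A,E} in G with S→· removed — back-door holds.
P(Y|do(S)) = Σ_{A,E} P(Y|S,A,E)·P(A,E).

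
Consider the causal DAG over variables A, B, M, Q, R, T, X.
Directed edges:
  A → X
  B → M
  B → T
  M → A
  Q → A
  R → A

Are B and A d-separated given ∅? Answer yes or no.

Bayes-Ball from B | ∅ reaches {A,M,T,X}.
A ∈ reach(B|∅) ⇒ B ⊥̸ A | ∅.

No — B and A are d-connected given ∅.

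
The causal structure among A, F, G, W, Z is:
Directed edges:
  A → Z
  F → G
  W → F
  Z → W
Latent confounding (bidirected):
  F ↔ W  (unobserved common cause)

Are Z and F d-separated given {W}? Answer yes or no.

Bayes-Ball from Z | {W} reaches {A,F,G}.
F ∈ reach(Z|{W}) ⇒ Z ⊥̸ F | {W}.

No — Z and F are d-connected given {W}.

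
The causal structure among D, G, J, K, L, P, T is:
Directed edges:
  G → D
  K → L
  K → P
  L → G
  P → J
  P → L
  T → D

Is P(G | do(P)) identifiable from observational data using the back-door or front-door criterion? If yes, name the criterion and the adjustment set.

desc(P)\{P}={D,G,J,L}; candidates ⊆ {K,T}.
size 0: {}; under {} P still reaches {D,G,K,L} ∋ G.
{K}: P⊥G given {K} in G with P→· removed — back-door holds.
P(G|do(P)) = Σ_{K} P(G|P,K)·P(K).

P(G|do(P)): backdoor, adjust for {K}.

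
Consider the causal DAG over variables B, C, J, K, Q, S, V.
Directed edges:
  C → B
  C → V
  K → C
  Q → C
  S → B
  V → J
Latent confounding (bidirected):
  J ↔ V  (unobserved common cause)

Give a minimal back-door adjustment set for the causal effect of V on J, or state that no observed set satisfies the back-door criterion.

V→J: no observed back-door set.

desc(V)\{V}={J}; candidates ⊆ {B,C,K,Q,S}.
V↔J: latent back-door arc(s) into V.
size 0: {}; under {} V still reaches {B,C,J,K,Q} ∋ J.
size 1: {B}, {C}, {K} …(+2); under {B} V still reaches {C,J,K,Q,S} ∋ J.
size 2: {B,C}, {B,K}, {B,Q} …(+7); under {B,C} V still reaches {J} ∋ J.
V↔J cannot be blocked by any observed set — no back-door set.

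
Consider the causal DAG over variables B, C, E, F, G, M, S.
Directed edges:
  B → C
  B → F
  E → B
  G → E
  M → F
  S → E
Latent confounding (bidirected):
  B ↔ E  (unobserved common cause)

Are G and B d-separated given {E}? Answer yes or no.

No — G and B are d-connected given {E}.

Bayes-Ball from G | {E} reaches {B,C,F,S}.
B ∈ reach(G|{E}) ⇒ G ⊥̸ B | {E}.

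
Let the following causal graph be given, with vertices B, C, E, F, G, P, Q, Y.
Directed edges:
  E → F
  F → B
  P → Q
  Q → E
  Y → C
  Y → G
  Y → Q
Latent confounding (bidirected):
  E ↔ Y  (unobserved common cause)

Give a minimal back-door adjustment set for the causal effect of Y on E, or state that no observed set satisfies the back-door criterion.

Y→E: no observed back-door set.

desc(Y)\{Y}={B,C,E,F,G,Q}; candidates ⊆ {P}.
Y↔E: latent back-door arc(s) into Y.
size 0: {}; under {} Y still reaches {B,E,F} ∋ E.
size 1: {P}; under {P} Y still reaches {B,E,F} ∋ E.
Y↔E cannot be blocked by any observed set — no back-door set.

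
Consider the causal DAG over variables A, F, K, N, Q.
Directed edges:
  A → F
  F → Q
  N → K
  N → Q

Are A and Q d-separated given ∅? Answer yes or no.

No — A and Q are d-connected given ∅.

Bayes-Ball from A | ∅ reaches {F,Q}.
Q ∈ reach(A|∅) ⇒ A ⊥̸ Q | ∅.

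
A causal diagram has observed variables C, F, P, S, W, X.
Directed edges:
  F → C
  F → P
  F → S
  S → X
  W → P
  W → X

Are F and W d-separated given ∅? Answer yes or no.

Bayes-Ball from F | ∅ reaches {C,P,S,X}.
W ∉ reach(F|∅) ⇒ F ⊥ W | ∅.

Yes — F ⊥ W | ∅.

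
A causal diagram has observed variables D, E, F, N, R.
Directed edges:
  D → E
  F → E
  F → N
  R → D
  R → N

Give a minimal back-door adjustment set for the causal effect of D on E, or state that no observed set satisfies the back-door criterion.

D→E: minimal back-door set ∅.

desc(D)\{D}={E}; candidates ⊆ {F,N,R}.
∅: D⊥E given ∅ in G with D→· removed — back-door holds.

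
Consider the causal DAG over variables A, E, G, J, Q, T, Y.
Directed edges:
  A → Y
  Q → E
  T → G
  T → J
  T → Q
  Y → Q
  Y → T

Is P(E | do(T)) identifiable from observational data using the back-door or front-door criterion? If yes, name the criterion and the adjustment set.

P(E|do(T)): backdoor, adjust for {Y}.

desc(T)\{T}={E,G,J,Q}; candidates ⊆ {A,Y}.
size 0: {}; under {} T still reaches {A,E,Q,Y} ∋ E.
{Y}: T⊥E given {Y} in G with T→· removed — back-door holds.
P(E|do(T)) = Σ_{Y} P(E|T,Y)·P(Y).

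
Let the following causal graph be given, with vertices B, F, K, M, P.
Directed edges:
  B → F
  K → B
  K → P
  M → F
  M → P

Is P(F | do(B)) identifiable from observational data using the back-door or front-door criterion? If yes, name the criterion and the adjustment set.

desc(B)\{B}={F}; candidates ⊆ {K,M,P}.
∅: B⊥F given ∅ in G with B→· removed — back-door holds.
P(F|do(B)) = P(F|B) — no adjustment needed.

P(F|do(B)): backdoor, adjust for ∅.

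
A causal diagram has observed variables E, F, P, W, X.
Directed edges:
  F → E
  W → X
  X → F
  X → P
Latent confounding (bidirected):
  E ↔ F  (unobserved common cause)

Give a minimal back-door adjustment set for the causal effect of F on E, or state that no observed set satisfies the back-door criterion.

F→E: no observed back-door set.

desc(F)\{F}={E}; candidates ⊆ {P,W,X}.
F↔E: latent back-door arc(s) into F.
size 0: {}; under {} F still reaches {E,P,W,X} ∋ E.
size 1: {P}, {W}, {X}; under {P} F still reaches {E,W,X} ∋ E.
size 2: {P,W}, {P,X}, {W,X}; under {P,W} F still reaches {E,X} ∋ E.
F↔E cannot be blocked by any observed set — no back-door set.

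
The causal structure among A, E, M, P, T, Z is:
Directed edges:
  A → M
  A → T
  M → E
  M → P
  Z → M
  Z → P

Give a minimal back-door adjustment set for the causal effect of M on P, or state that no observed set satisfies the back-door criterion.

M→P: minimal back-door set {Z}.

desc(M)\{M}={E,P}; candidates ⊆ {A,T,Z}.
size 0: {}; under {} M still reaches {A,P,T,Z} ∋ P.
{Z}: M⊥P given {Z} in G with M→· removed — back-door holds.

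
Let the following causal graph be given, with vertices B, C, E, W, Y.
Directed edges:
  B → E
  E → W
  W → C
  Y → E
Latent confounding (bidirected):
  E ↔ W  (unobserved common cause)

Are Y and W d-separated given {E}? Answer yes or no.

No — Y and W are d-connected given {E}.

Bayes-Ball from Y | {E} reaches {B,C,W}.
W ∈ reach(Y|{E}) ⇒ Y ⊥̸ W | {E}.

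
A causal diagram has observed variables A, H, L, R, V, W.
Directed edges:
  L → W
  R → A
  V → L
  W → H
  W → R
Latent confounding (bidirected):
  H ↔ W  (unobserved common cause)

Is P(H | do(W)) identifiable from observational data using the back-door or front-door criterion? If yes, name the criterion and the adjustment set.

P(H|do(W)): not identifiable (no BD/FD set).

desc(W)\{W}={A,H,R}; candidates ⊆ {L,V}.
W↔H: latent back-door arc(s) into W.
size 0: {}; under {} W still reaches {H,L,V} ∋ H.
size 1: {L}, {V}; under {L} W still reaches {H} ∋ H.
size 2: {L,V}; under {L,V} W still reaches {H} ∋ H.
W↔H cannot be blocked by any observed set — no back-door set.
No mediator lies on a directed W→…→H path.
Neither criterion identifies P(H|do(W)) in this graph.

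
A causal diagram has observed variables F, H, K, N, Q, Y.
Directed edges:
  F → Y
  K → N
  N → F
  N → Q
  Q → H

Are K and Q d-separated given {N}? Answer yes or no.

Yes — K ⊥ Q | {N}.

Bayes-Ball from K | {N} reaches ∅.
Q ∉ reach(K|{N}) ⇒ K ⊥ Q | {N}.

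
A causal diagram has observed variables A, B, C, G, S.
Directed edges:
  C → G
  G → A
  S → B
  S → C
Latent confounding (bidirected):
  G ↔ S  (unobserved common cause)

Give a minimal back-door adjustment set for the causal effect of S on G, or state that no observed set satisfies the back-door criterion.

S→G: no observed back-door set.

desc(S)\{S}={A,B,C,G}; candidates ⊆ {—}.
S↔G: latent back-door arc(s) into S.
size 0: {}; under {} S still reaches {A,G} ∋ G.
S↔G cannot be blocked by any observed set — no back-door set.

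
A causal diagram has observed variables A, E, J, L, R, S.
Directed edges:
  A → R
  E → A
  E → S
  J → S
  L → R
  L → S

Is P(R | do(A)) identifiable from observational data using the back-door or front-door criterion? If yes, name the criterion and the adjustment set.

P(R|do(A)): backdoor, adjust for ∅.

desc(A)\{A}={R}; candidates ⊆ {E,J,L,S}.
∅: A⊥R given ∅ in G with A→· removed — back-door holds.
P(R|do(A)) = P(R|A) — no adjustment needed.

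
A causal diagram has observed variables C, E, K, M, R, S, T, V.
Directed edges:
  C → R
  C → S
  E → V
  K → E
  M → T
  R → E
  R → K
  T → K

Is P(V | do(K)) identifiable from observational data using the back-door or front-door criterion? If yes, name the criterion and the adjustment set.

P(V|do(K)): backdoor, adjust for {R}.

desc(K)\{K}={E,V}; candidates ⊆ {C,M,R,S,T}.
size 0: {}; under {} K still reaches {C,E,M,R,S,T,V} ∋ V.
{R}: K⊥V given {R} in G with K→· removed — back-door holds.
P(V|do(K)) = Σ_{R} P(V|K,R)·P(R).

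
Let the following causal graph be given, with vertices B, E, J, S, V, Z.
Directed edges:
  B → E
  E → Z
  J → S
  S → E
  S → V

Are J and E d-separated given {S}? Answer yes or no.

Yes — J ⊥ E | {S}.

Bayes-Ball from J | {S} reaches ∅.
E ∉ reach(J|{S}) ⇒ J ⊥ E | {S}.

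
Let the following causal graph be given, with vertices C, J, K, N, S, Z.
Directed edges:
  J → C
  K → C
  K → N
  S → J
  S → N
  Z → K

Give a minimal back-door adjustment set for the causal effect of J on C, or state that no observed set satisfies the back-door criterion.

J→C: minimal back-door set ∅.

desc(J)\{J}={C}; candidates ⊆ {K,N,S,Z}.
∅: J⊥C given ∅ in G with J→· removed — back-door holds.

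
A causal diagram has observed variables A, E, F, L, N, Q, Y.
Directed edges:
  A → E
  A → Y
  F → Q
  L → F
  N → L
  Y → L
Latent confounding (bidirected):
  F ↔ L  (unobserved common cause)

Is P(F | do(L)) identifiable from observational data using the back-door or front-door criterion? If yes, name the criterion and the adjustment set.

desc(L)\{L}={F,Q}; candidates ⊆ {A,E,N,Y}.
L↔F: latent back-door arc(s) into L.
size 0: {}; under {} L still reaches {A,E,F,N,Q,Y} ∋ F.
size 1: {A}, {E}, {N} …(+1); under {A} L still reaches {F,N,Q,Y} ∋ F.
size 2: {A,E}, {A,N}, {A,Y} …(+3); under {A,E} L still reaches {F,N,Q,Y} ∋ F.
L↔F cannot be blocked by any observed set — no back-door set.
No mediator lies on a directed L→…→F path.
Neither criterion identifies P(F|do(L)) in this graph.

P(F|do(L)): not identifiable (no BD/FD set).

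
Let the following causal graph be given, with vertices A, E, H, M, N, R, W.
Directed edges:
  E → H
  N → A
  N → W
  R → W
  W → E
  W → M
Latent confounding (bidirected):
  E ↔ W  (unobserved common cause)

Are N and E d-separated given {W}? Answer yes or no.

Bayes-Ball from N | {W} reaches {A,E,H,R}.
E ∈ reach(N|{W}) ⇒ N ⊥̸ E | {W}.

No — N and E are d-connected given {W}.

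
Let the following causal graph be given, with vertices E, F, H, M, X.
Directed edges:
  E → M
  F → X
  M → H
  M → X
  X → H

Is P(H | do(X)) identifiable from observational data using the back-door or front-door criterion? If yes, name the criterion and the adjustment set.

P(H|do(X)): backdoor, adjust for {M}.

desc(X)\{X}={H}; candidates ⊆ {E,F,M}.
size 0: {}; under {} X still reaches {E,F,H,M} ∋ H.
{M}: X⊥H given {M} in G with X→· removed — back-door holds.
P(H|do(X)) = Σ_{M} P(H|X,M)·P(M).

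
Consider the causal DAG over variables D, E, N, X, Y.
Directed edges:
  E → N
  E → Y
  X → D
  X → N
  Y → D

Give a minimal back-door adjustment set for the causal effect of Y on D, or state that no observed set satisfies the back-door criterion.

Y→D: minimal back-door set ∅.

desc(Y)\{Y}={D}; candidates ⊆ {E,N,X}.
∅: Y⊥D given ∅ in G with Y→· removed — back-door holds.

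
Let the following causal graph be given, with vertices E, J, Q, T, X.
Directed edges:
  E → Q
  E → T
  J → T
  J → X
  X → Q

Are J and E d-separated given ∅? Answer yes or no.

Yes — J ⊥ E | ∅.

Bayes-Ball from J | ∅ reaches {Q,T,X}.
E ∉ reach(J|∅) ⇒ J ⊥ E | ∅.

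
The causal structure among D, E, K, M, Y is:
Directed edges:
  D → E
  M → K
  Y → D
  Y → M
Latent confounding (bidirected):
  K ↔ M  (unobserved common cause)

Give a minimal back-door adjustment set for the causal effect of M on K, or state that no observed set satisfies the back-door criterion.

M→K: no observed back-door set.

desc(M)\{M}={K}; candidates ⊆ {D,E,Y}.
M↔K: latent back-door arc(s) into M.
size 0: {}; under {} M still reaches {D,E,K,Y} ∋ K.
size 1: {D}, {E}, {Y}; under {D} M still reaches {K,Y} ∋ K.
size 2: {D,E}, {D,Y}, {E,Y}; under {D,E} M still reaches {K,Y} ∋ K.
M↔K cannot be blocked by any observed set — no back-door set.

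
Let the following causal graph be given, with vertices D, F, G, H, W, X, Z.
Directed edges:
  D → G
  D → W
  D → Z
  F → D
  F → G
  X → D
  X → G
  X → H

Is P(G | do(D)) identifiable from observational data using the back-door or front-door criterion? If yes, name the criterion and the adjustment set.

desc(D)\{D}={G,W,Z}; candidates ⊆ {F,H,X}.
size 0: {}; under {} D still reaches {F,G,H,X} ∋ G.
size 1: {F}, {H}, {X}; under {F} D still reaches {G,H,X} ∋ G.
{F,X}: D⊥G given {F,X} in G with D→· removed — back-door holds.
P(G|do(D)) = Σ_{F,X} P(G|D,F,X)·P(F,X).

P(G|do(D)): backdoor, adjust for {F, X}.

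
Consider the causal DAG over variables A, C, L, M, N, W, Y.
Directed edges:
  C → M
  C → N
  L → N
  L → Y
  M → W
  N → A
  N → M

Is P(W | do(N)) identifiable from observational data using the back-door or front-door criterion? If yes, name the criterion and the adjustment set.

desc(N)\{N}={A,M,W}; candidates ⊆ {C,L,Y}.
size 0: {}; under {} N still reaches {C,L,M,W,Y} ∋ W.
{C}: N⊥W given {C} in G with N→· removed — back-door holds.
P(W|do(N)) = Σ_{C} P(W|N,C)·P(C).

P(W|do(N)): backdoor, adjust for {C}.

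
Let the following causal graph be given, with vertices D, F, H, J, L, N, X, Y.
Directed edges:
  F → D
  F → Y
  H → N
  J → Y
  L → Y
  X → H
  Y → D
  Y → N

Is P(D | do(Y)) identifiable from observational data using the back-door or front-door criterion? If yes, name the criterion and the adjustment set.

P(D|do(Y)): backdoor, adjust for {F}.

desc(Y)\{Y}={D,N}; candidates ⊆ {F,H,J,L,X}.
size 0: {}; under {} Y still reaches {D,F,J,L} ∋ D.
{F}: Y⊥D given {F} in G with Y→· removed — back-door holds.
P(D|do(Y)) = Σ_{F} P(D|Y,F)·P(F).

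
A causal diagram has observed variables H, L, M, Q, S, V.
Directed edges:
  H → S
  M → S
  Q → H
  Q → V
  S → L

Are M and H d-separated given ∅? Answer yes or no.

Bayes-Ball from M | ∅ reaches {L,S}.
H ∉ reach(M|∅) ⇒ M ⊥ H | ∅.

Yes — M ⊥ H | ∅.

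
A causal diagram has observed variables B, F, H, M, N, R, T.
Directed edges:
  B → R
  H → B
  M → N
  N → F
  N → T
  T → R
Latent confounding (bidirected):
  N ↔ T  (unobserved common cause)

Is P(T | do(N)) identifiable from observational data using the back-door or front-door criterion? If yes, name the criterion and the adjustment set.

P(T|do(N)): not identifiable (no BD/FD set).

desc(N)\{N}={F,R,T}; candidates ⊆ {B,H,M}.
N↔T: latent back-door arc(s) into N.
size 0: {}; under {} N still reaches {M,R,T} ∋ T.
size 1: {B}, {H}, {M}; under {B} N still reaches {M,R,T} ∋ T.
size 2: {B,H}, {B,M}, {H,M}; under {B,H} N still reaches {M,R,T} ∋ T.
N↔T cannot be blocked by any observed set — no back-door set.
No mediator lies on a directed N→…→T path.
Neither criterion identifies P(T|do(N)) in this graph.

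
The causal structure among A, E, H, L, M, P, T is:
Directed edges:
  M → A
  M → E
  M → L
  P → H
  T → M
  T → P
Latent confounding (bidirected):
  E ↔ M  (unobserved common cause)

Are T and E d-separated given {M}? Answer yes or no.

Bayes-Ball from T | {M} reaches {E,H,P}.
E ∈ reach(T|{M}) ⇒ T ⊥̸ E | {M}.

No — T and E are d-connected given {M}.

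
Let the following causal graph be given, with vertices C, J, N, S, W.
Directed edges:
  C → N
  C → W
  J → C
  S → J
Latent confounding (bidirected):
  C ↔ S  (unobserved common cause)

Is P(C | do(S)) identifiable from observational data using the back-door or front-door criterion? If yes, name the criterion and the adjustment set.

desc(S)\{S}={C,J,N,W}; candidates ⊆ {—}.
S↔C: latent back-door arc(s) into S.
size 0: {}; under {} S still reaches {C,N,W} ∋ C.
S↔C cannot be blocked by any observed set — no back-door set.
{J}: (i) intercepts every directed S→C path; (ii) no back-door S→{J}; (iii) {S} blocks every back-door {J}→C. Front-door holds.
P(C|do(S)) = Σ_{J} P(J|S) Σ_{S'} P(C|J,S')P(S').

P(C|do(S)): frontdoor, adjust for {J}.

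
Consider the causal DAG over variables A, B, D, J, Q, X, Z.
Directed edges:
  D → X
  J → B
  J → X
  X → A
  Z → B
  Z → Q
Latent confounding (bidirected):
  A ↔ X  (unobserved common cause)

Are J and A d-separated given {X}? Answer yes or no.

Bayes-Ball from J | {X} reaches {A,B,D}.
A ∈ reach(J|{X}) ⇒ J ⊥̸ A | {X}.

No — J and A are d-connected given {X}.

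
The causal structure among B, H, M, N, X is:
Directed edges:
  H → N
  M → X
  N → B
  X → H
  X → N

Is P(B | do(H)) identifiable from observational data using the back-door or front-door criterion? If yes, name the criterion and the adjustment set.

desc(H)\{H}={B,N}; candidates ⊆ {M,X}.
size 0: {}; under {} H still reaches {B,M,N,X} ∋ B.
{X}: H⊥B given {X} in G with H→· removed — back-door holds.
P(B|do(H)) = Σ_{X} P(B|H,X)·P(X).

P(B|do(H)): backdoor, adjust for {X}.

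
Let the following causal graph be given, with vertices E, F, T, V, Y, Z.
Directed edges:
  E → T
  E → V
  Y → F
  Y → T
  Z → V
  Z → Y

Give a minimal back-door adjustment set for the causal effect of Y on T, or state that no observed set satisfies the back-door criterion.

desc(Y)\{Y}={F,T}; candidates ⊆ {E,V,Z}.
∅: Y⊥T given ∅ in G with Y→· removed — back-door holds.

Y→T: minimal back-door set ∅.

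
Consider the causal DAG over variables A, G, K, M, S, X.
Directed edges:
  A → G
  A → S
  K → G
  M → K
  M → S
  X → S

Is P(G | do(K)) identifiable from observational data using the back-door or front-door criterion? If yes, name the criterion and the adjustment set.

P(G|do(K)): backdoor, adjust for ∅.

desc(K)\{K}={G}; candidates ⊆ {A,M,S,X}.
∅: K⊥G given ∅ in G with K→· removed — back-door holds.
P(G|do(K)) = P(G|K) — no adjustment needed.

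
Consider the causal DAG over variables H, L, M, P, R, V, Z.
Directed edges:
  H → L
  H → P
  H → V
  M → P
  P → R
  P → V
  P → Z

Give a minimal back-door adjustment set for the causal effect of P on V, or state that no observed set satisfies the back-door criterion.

P→V: minimal back-door set {H}.

desc(P)\{P}={R,V,Z}; candidates ⊆ {H,L,M}.
size 0: {}; under {} P still reaches {H,L,M,V} ∋ V.
{H}: P⊥V given {H} in G with P→· removed — back-door holds.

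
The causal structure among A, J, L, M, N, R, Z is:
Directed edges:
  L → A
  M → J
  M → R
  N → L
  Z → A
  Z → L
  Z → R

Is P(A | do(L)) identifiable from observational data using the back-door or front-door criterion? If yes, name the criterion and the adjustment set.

desc(L)\{L}={A}; candidates ⊆ {J,M,N,R,Z}.
size 0: {}; under {} L still reaches {A,N,R,Z} ∋ A.
{Z}: L⊥A given {Z} in G with L→· removed — back-door holds.
P(A|do(L)) = Σ_{Z} P(A|L,Z)·P(Z).

P(A|do(L)): backdoor, adjust for {Z}.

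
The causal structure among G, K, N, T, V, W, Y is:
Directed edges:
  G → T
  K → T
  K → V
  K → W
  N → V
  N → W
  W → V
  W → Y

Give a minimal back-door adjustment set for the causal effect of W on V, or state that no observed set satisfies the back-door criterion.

W→V: minimal back-door set {K, N}.

desc(W)\{W}={V,Y}; candidates ⊆ {G,K,N,T}.
size 0: {}; under {} W still reaches {K,N,T,V} ∋ V.
size 1: {G}, {K}, {N} …(+1); under {G} W still reaches {K,N,T,V} ∋ V.
{K,N}: W⊥V given {K,N} in G with W→· removed — back-door holds.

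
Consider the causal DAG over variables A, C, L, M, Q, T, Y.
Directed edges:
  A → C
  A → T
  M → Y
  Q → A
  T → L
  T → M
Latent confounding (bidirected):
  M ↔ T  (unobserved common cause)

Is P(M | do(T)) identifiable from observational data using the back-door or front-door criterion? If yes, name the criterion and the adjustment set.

desc(T)\{T}={L,M,Y}; candidates ⊆ {A,C,Q}.
T↔M: latent back-door arc(s) into T.
size 0: {}; under {} T still reaches {A,C,M,Q,Y} ∋ M.
size 1: {A}, {C}, {Q}; under {A} T still reaches {M,Y} ∋ M.
size 2: {A,C}, {A,Q}, {C,Q}; under {A,C} T still reaches {M,Y} ∋ M.
T↔M cannot be blocked by any observed set — no back-door set.
No mediator lies on a directed T→…→M path.
Neither criterion identifies P(M|do(T)) in this graph.

P(M|do(T)): not identifiable (no BD/FD set).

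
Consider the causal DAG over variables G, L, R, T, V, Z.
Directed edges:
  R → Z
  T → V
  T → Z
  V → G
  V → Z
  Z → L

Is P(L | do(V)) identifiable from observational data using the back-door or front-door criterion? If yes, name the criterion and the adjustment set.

P(L|do(V)): backdoor, adjust for {T}.

desc(V)\{V}={G,L,Z}; candidates ⊆ {R,T}.
size 0: {}; under {} V still reaches {L,T,Z} ∋ L.
{T}: V⊥L given {T} in G with V→· removed — back-door holds.
P(L|do(V)) = Σ_{T} P(L|V,T)·P(T).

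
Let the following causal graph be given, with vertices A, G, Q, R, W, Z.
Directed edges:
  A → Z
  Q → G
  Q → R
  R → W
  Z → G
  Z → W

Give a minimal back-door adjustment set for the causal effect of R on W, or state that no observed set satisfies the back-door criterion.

desc(R)\{R}={W}; candidates ⊆ {A,G,Q,Z}.
∅: R⊥W given ∅ in G with R→· removed — back-door holds.

R→W: minimal back-door set ∅.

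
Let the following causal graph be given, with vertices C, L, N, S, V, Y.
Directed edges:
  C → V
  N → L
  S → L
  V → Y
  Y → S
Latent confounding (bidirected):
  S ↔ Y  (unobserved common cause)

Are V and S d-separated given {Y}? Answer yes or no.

No — V and S are d-connected given {Y}.

Bayes-Ball from V | {Y} reaches {C,L,S}.
S ∈ reach(V|{Y}) ⇒ V ⊥̸ S | {Y}.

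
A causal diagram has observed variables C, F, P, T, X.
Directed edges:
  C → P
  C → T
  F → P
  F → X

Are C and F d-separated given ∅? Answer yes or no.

Yes — C ⊥ F | ∅.

Bayes-Ball from C | ∅ reaches {P,T}.
F ∉ reach(C|∅) ⇒ C ⊥ F | ∅.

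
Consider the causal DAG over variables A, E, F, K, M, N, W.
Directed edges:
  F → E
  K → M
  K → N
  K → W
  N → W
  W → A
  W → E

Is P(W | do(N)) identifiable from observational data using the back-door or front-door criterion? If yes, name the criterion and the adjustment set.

P(W|do(N)): backdoor, adjust for {K}.

desc(N)\{N}={A,E,W}; candidates ⊆ {F,K,M}.
size 0: {}; under {} N still reaches {A,E,K,M,W} ∋ W.
{K}: N⊥W given {K} in G with N→· removed — back-door holds.
P(W|do(N)) = Σ_{K} P(W|N,K)·P(K).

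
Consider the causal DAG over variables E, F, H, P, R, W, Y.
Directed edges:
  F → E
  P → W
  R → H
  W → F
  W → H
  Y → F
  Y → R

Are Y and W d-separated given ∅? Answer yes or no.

Bayes-Ball from Y | ∅ reaches {E,F,H,R}.
W ∉ reach(Y|∅) ⇒ Y ⊥ W | ∅.

Yes — Y ⊥ W | ∅.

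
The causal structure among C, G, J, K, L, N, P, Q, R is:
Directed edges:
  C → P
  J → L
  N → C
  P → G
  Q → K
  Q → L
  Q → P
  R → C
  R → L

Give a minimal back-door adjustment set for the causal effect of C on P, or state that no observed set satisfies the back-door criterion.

C→P: minimal back-door set ∅.

desc(C)\{C}={G,P}; candidates ⊆ {J,K,L,N,Q,R}.
∅: C⊥P given ∅ in G with C→· removed — back-door holds.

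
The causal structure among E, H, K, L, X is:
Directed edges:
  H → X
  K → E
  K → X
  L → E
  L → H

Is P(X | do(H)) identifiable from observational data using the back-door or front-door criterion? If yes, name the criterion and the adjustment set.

desc(H)\{H}={X}; candidates ⊆ {E,K,L}.
∅: H⊥X given ∅ in G with H→· removed — back-door holds.
P(X|do(H)) = P(X|H) — no adjustment needed.

P(X|do(H)): backdoor, adjust for ∅.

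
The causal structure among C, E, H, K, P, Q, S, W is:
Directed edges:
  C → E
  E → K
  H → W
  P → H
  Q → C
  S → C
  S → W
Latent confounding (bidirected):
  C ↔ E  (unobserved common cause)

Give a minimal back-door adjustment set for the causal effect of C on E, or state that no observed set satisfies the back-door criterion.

desc(C)\{C}={E,K}; candidates ⊆ {H,P,Q,S,W}.
C↔E: latent back-door arc(s) into C.
size 0: {}; under {} C still reaches {E,K,Q,S,W} ∋ E.
size 1: {H}, {P}, {Q} …(+2); under {H} C still reaches {E,K,Q,S,W} ∋ E.
size 2: {H,P}, {H,Q}, {H,S} …(+7); under {H,P} C still reaches {E,K,Q,S,W} ∋ E.
C↔E cannot be blocked by any observed set — no back-door set.

C→E: no observed back-door set.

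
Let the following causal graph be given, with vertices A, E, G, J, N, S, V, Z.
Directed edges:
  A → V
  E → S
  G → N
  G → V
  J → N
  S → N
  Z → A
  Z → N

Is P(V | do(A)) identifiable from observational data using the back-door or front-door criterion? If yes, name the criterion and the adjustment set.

P(V|do(A)): backdoor, adjust for ∅.

desc(A)\{A}={V}; candidates ⊆ {E,G,J,N,S,Z}.
∅: A⊥V given ∅ in G with A→· removed — back-door holds.
P(V|do(A)) = P(V|A) — no adjustment needed.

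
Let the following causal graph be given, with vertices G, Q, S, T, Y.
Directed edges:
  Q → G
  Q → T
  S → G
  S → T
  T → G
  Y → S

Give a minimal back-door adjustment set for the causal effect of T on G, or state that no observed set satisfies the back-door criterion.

T→G: minimal back-door set {Q, S}.

desc(T)\{T}={G}; candidates ⊆ {Q,S,Y}.
size 0: {}; under {} T still reaches {G,Q,S,Y} ∋ G.
size 1: {Q}, {S}, {Y}; under {Q} T still reaches {G,S,Y} ∋ G.
{Q,S}: T⊥G given {Q,S} in G with T→· removed — back-door holds.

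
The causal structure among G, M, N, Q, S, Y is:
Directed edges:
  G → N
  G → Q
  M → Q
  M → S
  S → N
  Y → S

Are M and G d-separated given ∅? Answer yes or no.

Yes — M ⊥ G | ∅.

Bayes-Ball from M | ∅ reaches {N,Q,S}.
G ∉ reach(M|∅) ⇒ M ⊥ G | ∅.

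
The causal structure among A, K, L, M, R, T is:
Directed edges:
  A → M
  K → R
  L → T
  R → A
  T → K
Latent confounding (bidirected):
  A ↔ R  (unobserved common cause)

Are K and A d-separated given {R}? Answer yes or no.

Bayes-Ball from K | {R} reaches {A,L,M,T}.
A ∈ reach(K|{R}) ⇒ K ⊥̸ A | {R}.

No — K and A are d-connected given {R}.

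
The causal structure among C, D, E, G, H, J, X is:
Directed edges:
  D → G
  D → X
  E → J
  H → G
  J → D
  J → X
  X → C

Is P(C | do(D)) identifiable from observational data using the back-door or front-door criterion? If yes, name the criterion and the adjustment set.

desc(D)\{D}={C,G,X}; candidates ⊆ {E,H,J}.
size 0: {}; under {} D still reaches {C,E,J,X} ∋ C.
{J}: D⊥C given {J} in G with D→· removed — back-door holds.
P(C|do(D)) = Σ_{J} P(C|D,J)·P(J).

P(C|do(D)): backdoor, adjust for {J}.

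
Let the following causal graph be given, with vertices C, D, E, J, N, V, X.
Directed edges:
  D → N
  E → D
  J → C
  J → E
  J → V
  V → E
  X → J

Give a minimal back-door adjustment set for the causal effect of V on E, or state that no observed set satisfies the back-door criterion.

V→E: minimal back-door set {J}.

desc(V)\{V}={D,E,N}; candidates ⊆ {C,J,X}.
size 0: {}; under {} V still reaches {C,D,E,J,N,X} ∋ E.
{J}: V⊥E given {J} in G with V→· removed — back-door holds.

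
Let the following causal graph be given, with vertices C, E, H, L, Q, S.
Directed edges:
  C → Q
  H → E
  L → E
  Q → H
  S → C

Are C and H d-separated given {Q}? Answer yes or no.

Yes — C ⊥ H | {Q}.

Bayes-Ball from C | {Q} reaches {S}.
H ∉ reach(C|{Q}) ⇒ C ⊥ H | {Q}.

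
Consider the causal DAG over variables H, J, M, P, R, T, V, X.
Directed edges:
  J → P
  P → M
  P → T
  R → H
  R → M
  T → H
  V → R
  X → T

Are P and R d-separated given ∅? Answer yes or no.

Yes — P ⊥ R | ∅.

Bayes-Ball from P | ∅ reaches {H,J,M,T}.
R ∉ reach(P|∅) ⇒ P ⊥ R | ∅.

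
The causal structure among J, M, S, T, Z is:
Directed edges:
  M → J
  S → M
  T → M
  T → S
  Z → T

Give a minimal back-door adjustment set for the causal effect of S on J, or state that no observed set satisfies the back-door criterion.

desc(S)\{S}={J,M}; candidates ⊆ {T,Z}.
size 0: {}; under {} S still reaches {J,M,T,Z} ∋ J.
{T}: S⊥J given {T} in G with S→· removed — back-door holds.

S→J: minimal back-door set {T}.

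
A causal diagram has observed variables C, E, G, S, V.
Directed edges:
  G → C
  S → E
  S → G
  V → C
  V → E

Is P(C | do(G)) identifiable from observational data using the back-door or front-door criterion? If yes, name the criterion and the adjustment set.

desc(G)\{G}={C}; candidates ⊆ {E,S,V}.
∅: G⊥C given ∅ in G with G→· removed — back-door holds.
P(C|do(G)) = P(C|G) — no adjustment needed.

P(C|do(G)): backdoor, adjust for ∅.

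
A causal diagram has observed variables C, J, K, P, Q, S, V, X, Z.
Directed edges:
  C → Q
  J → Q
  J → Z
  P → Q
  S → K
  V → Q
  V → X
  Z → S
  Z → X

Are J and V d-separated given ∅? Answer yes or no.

Bayes-Ball from J | ∅ reaches {K,Q,S,X,Z}.
V ∉ reach(J|∅) ⇒ J ⊥ V | ∅.

Yes — J ⊥ V | ∅.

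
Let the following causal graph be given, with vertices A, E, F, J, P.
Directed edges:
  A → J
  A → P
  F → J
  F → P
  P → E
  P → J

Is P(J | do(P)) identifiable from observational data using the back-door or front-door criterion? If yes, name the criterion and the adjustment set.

desc(P)\{P}={E,J}; candidates ⊆ {A,F}.
size 0: {}; under {} P still reaches {A,F,J} ∋ J.
size 1: {A}, {F}; under {A} P still reaches {F,J} ∋ J.
{A,F}: P⊥J given {A,F} in G with P→· removed — back-door holds.
P(J|do(P)) = Σ_{A,F} P(J|P,A,F)·P(A,F).

P(J|do(P)): backdoor, adjust for {A, F}.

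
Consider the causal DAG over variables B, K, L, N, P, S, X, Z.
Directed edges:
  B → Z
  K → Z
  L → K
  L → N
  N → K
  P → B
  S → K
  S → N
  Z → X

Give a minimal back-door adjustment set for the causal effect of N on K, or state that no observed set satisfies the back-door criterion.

N→K: minimal back-door set {L, S}.

desc(N)\{N}={K,X,Z}; candidates ⊆ {B,L,P,S}.
size 0: {}; under {} N still reaches {K,L,S,X,Z} ∋ K.
size 1: {B}, {L}, {P} …(+1); under {B} N still reaches {K,L,S,X,Z} ∋ K.
{L,S}: N⊥K given {L,S} in G with N→· removed — back-door holds.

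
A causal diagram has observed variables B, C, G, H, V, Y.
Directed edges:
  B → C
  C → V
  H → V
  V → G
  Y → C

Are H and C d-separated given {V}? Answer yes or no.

No — H and C are d-connected given {V}.

Bayes-Ball from H | {V} reaches {B,C,Y}.
C ∈ reach(H|{V}) ⇒ H ⊥̸ C | {V}.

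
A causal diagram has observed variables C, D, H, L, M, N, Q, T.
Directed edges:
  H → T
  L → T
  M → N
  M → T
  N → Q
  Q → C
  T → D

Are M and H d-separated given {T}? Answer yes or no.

Bayes-Ball from M | {T} reaches {C,H,L,N,Q}.
H ∈ reach(M|{T}) ⇒ M ⊥̸ H | {T}.

No — M and H are d-connected given {T}.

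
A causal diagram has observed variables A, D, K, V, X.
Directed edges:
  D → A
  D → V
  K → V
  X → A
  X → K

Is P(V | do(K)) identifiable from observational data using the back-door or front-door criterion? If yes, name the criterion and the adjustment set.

desc(K)\{K}={V}; candidates ⊆ {A,D,X}.
∅: K⊥V given ∅ in G with K→· removed — back-door holds.
P(V|do(K)) = P(V|K) — no adjustment needed.

P(V|do(K)): backdoor, adjust for ∅.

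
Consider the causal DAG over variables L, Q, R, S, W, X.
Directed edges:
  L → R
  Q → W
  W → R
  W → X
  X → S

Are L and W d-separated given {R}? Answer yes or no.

Bayes-Ball from L | {R} reaches {Q,S,W,X}.
W ∈ reach(L|{R}) ⇒ L ⊥̸ W | {R}.

No — L and W are d-connected given {R}.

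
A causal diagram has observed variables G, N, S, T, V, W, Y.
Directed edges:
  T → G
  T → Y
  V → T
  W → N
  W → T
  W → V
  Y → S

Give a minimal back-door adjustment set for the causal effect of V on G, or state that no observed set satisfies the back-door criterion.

V→G: minimal back-door set {W}.

desc(V)\{V}={G,S,T,Y}; candidates ⊆ {N,W}.
size 0: {}; under {} V still reaches {G,N,S,T,W,Y} ∋ G.
{W}: V⊥G given {W} in G with V→· removed — back-door holds.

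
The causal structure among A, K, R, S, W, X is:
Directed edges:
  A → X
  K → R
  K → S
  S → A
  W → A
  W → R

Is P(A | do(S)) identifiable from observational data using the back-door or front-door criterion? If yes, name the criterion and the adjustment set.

P(A|do(S)): backdoor, adjust for ∅.

desc(S)\{S}={A,X}; candidates ⊆ {K,R,W}.
∅: S⊥A given ∅ in G with S→· removed — back-door holds.
P(A|do(S)) = P(A|S) — no adjustment needed.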